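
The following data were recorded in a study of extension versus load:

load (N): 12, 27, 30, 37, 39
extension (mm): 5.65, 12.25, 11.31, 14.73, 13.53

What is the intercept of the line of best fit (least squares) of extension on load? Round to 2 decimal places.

2.38

n = 5, Σx = 145, Σy = 57.47, Σxy = 1810.53, Σx² = 4663
Sxx = Σx² − (Σx)²/n = 4663 − 4205 = 458
Sxy = Σxy − (Σx)(Σy)/n = 1810.53 − 1666.63 = 143.9
b = Sxy/Sxx = 143.9/458 = 0.314192
a = ȳ − b·x̄ = 11.494 − 0.314192·29 = 2.382428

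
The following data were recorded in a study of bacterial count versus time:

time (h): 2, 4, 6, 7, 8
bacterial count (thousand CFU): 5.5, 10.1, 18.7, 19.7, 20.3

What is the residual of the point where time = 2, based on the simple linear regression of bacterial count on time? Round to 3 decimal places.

n = 5, Σx = 27, Σy = 74.3, Σxy = 463.9, Σx² = 169
Sxx = Σx² − (Σx)²/n = 169 − 145.8 = 23.2
Sxy = Σxy − (Σx)(Σy)/n = 463.9 − 401.22 = 62.68
b = Sxy/Sxx = 62.68/23.2 = 2.701724
a = ȳ − b·x̄ = 14.86 − 2.701724·5.4 = 0.270690
ŷ(2) = 0.270690 + 2.701724·2 = 5.674138
residual = y − ŷ = 5.5 − 5.674138 = -0.174138

-0.174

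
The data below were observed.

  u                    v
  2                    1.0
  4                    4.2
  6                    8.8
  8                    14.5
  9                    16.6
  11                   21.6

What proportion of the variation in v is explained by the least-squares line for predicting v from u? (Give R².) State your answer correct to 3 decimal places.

n = 6, Σx = 40, Σy = 66.7, Σxy = 574.6, Σx² = 322, Σy² = 1048.45
Sxx = Σx² − (Σx)²/n = 322 − 266.666667 = 55.333333
Sxy = Σxy − (Σx)(Σy)/n = 574.6 − 444.666667 = 129.933333
Syy = Σy² − (Σy)²/n = 1048.45 − 741.481667 = 306.968333
R² = Sxy²/(Sxx·Syy) = (129.933333)²/(55.333333·306.968333) = 0.993941

0.994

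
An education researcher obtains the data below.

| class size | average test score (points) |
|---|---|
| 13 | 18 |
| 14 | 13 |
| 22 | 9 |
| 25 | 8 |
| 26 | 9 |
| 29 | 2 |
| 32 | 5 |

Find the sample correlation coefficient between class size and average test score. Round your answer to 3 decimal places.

-0.914

n = 7, Σx = 161, Σy = 64, Σxy = 1266, Σx² = 4015, Σy² = 748
Sxx = Σx² − (Σx)²/n = 4015 − 3703 = 312
Sxy = Σxy − (Σx)(Σy)/n = 1266 − 1472 = -206
Syy = Σy² − (Σy)²/n = 748 − 585.142857 = 162.857143
r = Sxy/√(Sxx·Syy) = -206/√(50811.428571) = -206/225.413905 = -0.913874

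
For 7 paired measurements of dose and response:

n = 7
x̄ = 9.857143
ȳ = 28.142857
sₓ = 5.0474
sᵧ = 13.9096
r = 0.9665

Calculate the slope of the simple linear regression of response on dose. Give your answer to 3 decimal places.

b = r · sᵧ/sₓ = 0.9665 · 13.9096/5.0474 = 2.663476

2.663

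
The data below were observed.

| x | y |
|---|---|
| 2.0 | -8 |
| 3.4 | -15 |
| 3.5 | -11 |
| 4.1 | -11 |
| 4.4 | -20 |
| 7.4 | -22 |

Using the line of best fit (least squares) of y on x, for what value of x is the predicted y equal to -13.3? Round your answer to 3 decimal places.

n = 6, Σx = 24.8, Σy = -87, Σxy = -401.4, Σx² = 118.74
Sxx = Σx² − (Σx)²/n = 118.74 − 102.506667 = 16.233333
Sxy = Σxy − (Σx)(Σy)/n = -401.4 − (-359.6) = -41.8
b = Sxy/Sxx = -41.8/16.233333 = -2.574949
a = ȳ − b·x̄ = -14.5 − (-2.574949)·4.133333 = -3.856879
Set a + b·x = -13.3: x = (-13.3 − (-3.856879)) / (-2.574949) = 3.667305

3.667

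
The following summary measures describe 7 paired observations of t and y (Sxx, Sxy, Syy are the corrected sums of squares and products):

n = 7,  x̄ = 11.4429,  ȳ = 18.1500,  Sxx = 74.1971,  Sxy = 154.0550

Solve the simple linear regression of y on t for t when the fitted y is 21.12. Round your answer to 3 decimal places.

12.873

b = Sxy/Sxx = 154.055/74.1971 = 2.076294
a = ȳ − b·x̄ = 18.15 − 2.076294·11.4429 = -5.608826
Set a + b·x = 21.12: x = (21.12 − (-5.608826)) / 2.076294 = 12.873333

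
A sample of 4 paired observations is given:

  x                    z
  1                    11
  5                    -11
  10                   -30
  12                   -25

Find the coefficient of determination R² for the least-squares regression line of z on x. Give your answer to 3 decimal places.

0.897

n = 4, Σx = 28, Σy = -55, Σxy = -644, Σx² = 270, Σy² = 1767
Sxx = Σx² − (Σx)²/n = 270 − 196 = 74
Sxy = Σxy − (Σx)(Σy)/n = -644 − (-385) = -259
Syy = Σy² − (Σy)²/n = 1767 − 756.25 = 1010.75
R² = Sxy²/(Sxx·Syy) = (-259)²/(74·1010.75) = 0.896859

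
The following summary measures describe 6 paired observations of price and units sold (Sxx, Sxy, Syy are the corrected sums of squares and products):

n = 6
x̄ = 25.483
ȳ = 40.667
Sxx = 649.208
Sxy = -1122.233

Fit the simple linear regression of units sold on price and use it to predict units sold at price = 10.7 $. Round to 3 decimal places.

66.221

b = Sxy/Sxx = -1122.233/649.208 = -1.728619
a = ȳ − b·x̄ = 40.667 − (-1.728619)·25.483 = 84.717387
ŷ(10.7) = a + b·10.7 = 84.717387 + (-1.728619)·10.7 = 66.221168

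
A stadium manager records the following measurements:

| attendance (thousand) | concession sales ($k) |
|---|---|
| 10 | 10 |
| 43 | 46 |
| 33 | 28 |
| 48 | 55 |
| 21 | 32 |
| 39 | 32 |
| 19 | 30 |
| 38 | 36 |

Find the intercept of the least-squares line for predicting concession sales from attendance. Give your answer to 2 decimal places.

n = 8, Σx = 251, Σy = 269, Σxy = 9500, Σx² = 9109
Sxx = Σx² − (Σx)²/n = 9109 − 7875.125 = 1233.875
Sxy = Σxy − (Σx)(Σy)/n = 9500 − 8439.875 = 1060.125
b = Sxy/Sxx = 1060.125/1233.875 = 0.859183
a = ȳ − b·x̄ = 33.625 − 0.859183·31.375 = 6.668119

6.67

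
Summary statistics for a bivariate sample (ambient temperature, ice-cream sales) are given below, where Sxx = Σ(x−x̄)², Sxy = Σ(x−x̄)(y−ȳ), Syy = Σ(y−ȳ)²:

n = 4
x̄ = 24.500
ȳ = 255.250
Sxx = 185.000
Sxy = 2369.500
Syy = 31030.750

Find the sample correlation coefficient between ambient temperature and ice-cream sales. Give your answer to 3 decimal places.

r = Sxy/√(Sxx·Syy) = 2369.5/√(5740688.75) = 2369.5/2395.973445 = 0.988951

0.989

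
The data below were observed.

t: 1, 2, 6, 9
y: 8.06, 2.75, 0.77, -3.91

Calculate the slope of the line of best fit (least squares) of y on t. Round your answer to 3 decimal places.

-1.257

n = 4, Σx = 18, Σy = 7.67, Σxy = -17.01, Σx² = 122
Sxx = Σx² − (Σx)²/n = 122 − 81 = 41
Sxy = Σxy − (Σx)(Σy)/n = -17.01 − 34.515 = -51.525
b = Sxy/Sxx = -51.525/41 = -1.256707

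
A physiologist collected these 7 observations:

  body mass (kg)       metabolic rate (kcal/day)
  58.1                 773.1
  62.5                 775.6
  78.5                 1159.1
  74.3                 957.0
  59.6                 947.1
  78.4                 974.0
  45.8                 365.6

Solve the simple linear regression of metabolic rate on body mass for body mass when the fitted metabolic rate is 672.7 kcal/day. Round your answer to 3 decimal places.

n = 7, Σx = 457.2, Σy = 5951.5, Σxy = 405039.8, Σx² = 30760.96
Sxx = Σx² − (Σx)²/n = 30760.96 − 29861.691429 = 899.268571
Sxy = Σxy − (Σx)(Σy)/n = 405039.8 − 388717.971429 = 16321.828571
b = Sxy/Sxx = 16321.828571/899.268571 = 18.150116
a = ȳ − b·x̄ = 850.214286 − 18.150116·65.314286 = -335.247554
Set a + b·x = 672.7: x = (672.7 − (-335.247554)) / 18.150116 = 55.533947

55.534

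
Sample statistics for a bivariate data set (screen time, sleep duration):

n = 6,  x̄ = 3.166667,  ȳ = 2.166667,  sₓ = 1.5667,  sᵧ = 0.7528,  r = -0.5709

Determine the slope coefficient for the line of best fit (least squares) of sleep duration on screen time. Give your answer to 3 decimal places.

-0.274

b = r · sᵧ/sₓ = -0.5709 · 0.7528/1.5667 = -0.274318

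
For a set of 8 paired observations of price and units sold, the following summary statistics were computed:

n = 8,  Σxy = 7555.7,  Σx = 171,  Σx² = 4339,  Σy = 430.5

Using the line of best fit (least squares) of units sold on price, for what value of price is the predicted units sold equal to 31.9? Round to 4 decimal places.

Sxx = Σx² − (Σx)²/n = 4339 − 3655.125 = 683.875
Sxy = Σxy − (Σx)(Σy)/n = 7555.7 − 9201.9375 = -1646.2375
b = Sxy/Sxx = -1646.2375/683.875 = -2.407220
a = ȳ − b·x̄ = 53.8125 − (-2.407220)·21.375 = 105.266825
Set a + b·x = 31.9: x = (31.9 − 105.266825) / (-2.407220) = 30.477824

30.4778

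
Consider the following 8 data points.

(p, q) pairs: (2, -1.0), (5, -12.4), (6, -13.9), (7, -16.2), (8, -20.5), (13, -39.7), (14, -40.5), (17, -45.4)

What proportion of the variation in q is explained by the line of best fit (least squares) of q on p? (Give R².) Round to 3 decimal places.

0.984

n = 8, Σx = 72, Σy = -189.6, Σxy = -2279.7, Σx² = 832, Σy² = 6308.16
Sxx = Σx² − (Σx)²/n = 832 − 648 = 184
Sxy = Σxy − (Σx)(Σy)/n = -2279.7 − (-1706.4) = -573.3
Syy = Σy² − (Σy)²/n = 6308.16 − 4493.52 = 1814.64
R² = Sxy²/(Sxx·Syy) = (-573.3)²/(184·1814.64) = 0.984364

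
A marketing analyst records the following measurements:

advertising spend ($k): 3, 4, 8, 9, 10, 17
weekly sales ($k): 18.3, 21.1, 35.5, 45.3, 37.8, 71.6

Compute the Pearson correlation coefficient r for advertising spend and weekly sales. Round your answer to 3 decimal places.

0.982

n = 6, Σx = 51, Σy = 229.6, Σxy = 2426.2, Σx² = 559, Σy² = 10647.84
Sxx = Σx² − (Σx)²/n = 559 − 433.5 = 125.5
Sxy = Σxy − (Σx)(Σy)/n = 2426.2 − 1951.6 = 474.6
Syy = Σy² − (Σy)²/n = 10647.84 − 8786.026667 = 1861.813333
r = Sxy/√(Sxx·Syy) = 474.6/√(233657.573333) = 474.6/483.381395 = 0.981833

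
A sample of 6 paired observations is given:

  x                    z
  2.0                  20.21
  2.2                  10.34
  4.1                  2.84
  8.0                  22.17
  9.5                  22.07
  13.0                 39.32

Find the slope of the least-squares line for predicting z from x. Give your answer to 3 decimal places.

n = 6, Σx = 38.8, Σy = 116.95, Σxy = 972.997, Σx² = 348.9
Sxx = Σx² − (Σx)²/n = 348.9 − 250.906667 = 97.993333
Sxy = Σxy − (Σx)(Σy)/n = 972.997 − 756.276667 = 216.720333
b = Sxy/Sxx = 216.720333/97.993333 = 2.211582

2.212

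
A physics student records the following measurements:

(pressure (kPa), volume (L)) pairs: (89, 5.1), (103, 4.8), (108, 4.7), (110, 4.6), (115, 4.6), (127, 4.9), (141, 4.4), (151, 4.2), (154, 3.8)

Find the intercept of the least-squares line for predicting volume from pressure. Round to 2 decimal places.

6.39

n = 9, Σx = 1098, Σy = 41.1, Σxy = 4953, Σx² = 138046
Sxx = Σx² − (Σx)²/n = 138046 − 133956 = 4090
Sxy = Σxy − (Σx)(Σy)/n = 4953 − 5014.2 = -61.2
b = Sxy/Sxx = -61.2/4090 = -0.014963
a = ȳ − b·x̄ = 4.566667 − (-0.014963)·122 = 6.392192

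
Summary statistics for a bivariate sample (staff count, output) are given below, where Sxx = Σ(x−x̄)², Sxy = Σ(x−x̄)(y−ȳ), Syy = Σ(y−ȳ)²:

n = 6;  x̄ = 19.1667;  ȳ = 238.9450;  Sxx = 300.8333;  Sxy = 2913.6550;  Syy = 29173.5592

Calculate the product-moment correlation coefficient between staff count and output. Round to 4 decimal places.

r = Sxy/√(Sxx·Syy) = 2913.655/√(8776378.086881) = 2913.655/2962.495247 = 0.983514

0.9835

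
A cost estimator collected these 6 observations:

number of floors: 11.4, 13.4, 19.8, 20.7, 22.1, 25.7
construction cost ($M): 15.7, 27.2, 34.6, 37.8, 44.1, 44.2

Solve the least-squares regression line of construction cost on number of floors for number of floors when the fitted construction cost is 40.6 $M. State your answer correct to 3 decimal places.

n = 6, Σx = 113.1, Σy = 203.6, Σxy = 4121.55, Σx² = 2278.95
Sxx = Σx² − (Σx)²/n = 2278.95 − 2131.935 = 147.015
Sxy = Σxy − (Σx)(Σy)/n = 4121.55 − 3837.86 = 283.69
b = Sxy/Sxx = 283.69/147.015 = 1.929667
a = ȳ − b·x̄ = 33.933333 − 1.929667·18.85 = -2.440890
Set a + b·x = 40.6: x = (40.6 − (-2.440890)) / 1.929667 = 22.304827

22.305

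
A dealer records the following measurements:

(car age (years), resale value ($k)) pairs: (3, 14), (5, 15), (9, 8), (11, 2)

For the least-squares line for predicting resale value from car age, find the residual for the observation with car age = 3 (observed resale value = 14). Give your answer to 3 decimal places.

-1.950

n = 4, Σx = 28, Σy = 39, Σxy = 211, Σx² = 236
Sxx = Σx² − (Σx)²/n = 236 − 196 = 40
Sxy = Σxy − (Σx)(Σy)/n = 211 − 273 = -62
b = Sxy/Sxx = -62/40 = -1.55
a = ȳ − b·x̄ = 9.75 − (-1.55)·7 = 20.6
ŷ(3) = 20.6 + (-1.55)·3 = 15.95
residual = y − ŷ = 14 − 15.95 = -1.95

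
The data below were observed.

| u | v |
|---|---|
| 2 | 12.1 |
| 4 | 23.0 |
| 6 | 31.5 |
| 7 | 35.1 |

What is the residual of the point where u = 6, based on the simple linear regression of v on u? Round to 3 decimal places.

0.327

n = 4, Σx = 19, Σy = 101.7, Σxy = 550.9, Σx² = 105
Sxx = Σx² − (Σx)²/n = 105 − 90.25 = 14.75
Sxy = Σxy − (Σx)(Σy)/n = 550.9 − 483.075 = 67.825
b = Sxy/Sxx = 67.825/14.75 = 4.598305
a = ȳ − b·x̄ = 25.425 − 4.598305·4.75 = 3.583051
ŷ(6) = 3.583051 + 4.598305·6 = 31.172881
residual = y − ŷ = 31.5 − 31.172881 = 0.327119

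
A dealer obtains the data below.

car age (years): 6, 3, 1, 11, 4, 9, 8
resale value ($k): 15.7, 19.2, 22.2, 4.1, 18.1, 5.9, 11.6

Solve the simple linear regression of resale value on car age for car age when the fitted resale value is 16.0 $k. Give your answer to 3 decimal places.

n = 7, Σx = 42, Σy = 96.8, Σxy = 437.4, Σx² = 328
Sxx = Σx² − (Σx)²/n = 328 − 252 = 76
Sxy = Σxy − (Σx)(Σy)/n = 437.4 − 580.8 = -143.4
b = Sxy/Sxx = -143.4/76 = -1.886842
a = ȳ − b·x̄ = 13.828571 − (-1.886842)·6 = 25.149624
Set a + b·x = 16.0: x = (16.0 − 25.149624) / (-1.886842) = 4.849173

4.849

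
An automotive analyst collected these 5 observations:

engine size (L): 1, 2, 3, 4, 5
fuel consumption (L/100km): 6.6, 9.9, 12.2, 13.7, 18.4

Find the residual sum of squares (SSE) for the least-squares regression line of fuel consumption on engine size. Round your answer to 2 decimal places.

n = 5, Σx = 15, Σy = 60.8, Σxy = 209.8, Σx² = 55, Σy² = 816.66
Sxx = Σx² − (Σx)²/n = 55 − 45 = 10
Sxy = Σxy − (Σx)(Σy)/n = 209.8 − 182.4 = 27.4
Syy = Σy² − (Σy)²/n = 816.66 − 739.328 = 77.332
b = Sxy/Sxx = 27.4/10 = 2.74
SSE = Syy − b·Sxy = 77.332 − 2.74·27.4 = 2.256

2.26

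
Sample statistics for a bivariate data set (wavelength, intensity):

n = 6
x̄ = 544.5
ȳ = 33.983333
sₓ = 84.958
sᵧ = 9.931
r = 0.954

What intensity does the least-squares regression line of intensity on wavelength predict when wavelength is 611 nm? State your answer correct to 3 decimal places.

b = r · sᵧ/sₓ = 0.954 · 9.931/84.958 = 0.111516
a = ȳ − b·x̄ = 33.983333 − 0.111516·544.5 = -26.737114
ŷ(611) = a + b·611 = -26.737114 + 0.111516·611 = 41.399145

41.399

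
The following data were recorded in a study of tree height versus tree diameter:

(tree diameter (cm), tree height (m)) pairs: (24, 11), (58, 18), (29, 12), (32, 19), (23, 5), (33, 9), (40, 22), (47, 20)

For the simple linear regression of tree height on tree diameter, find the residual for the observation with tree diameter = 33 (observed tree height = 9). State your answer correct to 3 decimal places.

-4.547

n = 8, Σx = 286, Σy = 116, Σxy = 4496, Σx² = 11232
Sxx = Σx² − (Σx)²/n = 11232 − 10224.5 = 1007.5
Sxy = Σxy − (Σx)(Σy)/n = 4496 − 4147 = 349
b = Sxy/Sxx = 349/1007.5 = 0.346402
a = ȳ − b·x̄ = 14.5 − 0.346402·35.75 = 2.116129
ŷ(33) = 2.116129 + 0.346402·33 = 13.547395
residual = y − ŷ = 9 − 13.547395 = -4.547395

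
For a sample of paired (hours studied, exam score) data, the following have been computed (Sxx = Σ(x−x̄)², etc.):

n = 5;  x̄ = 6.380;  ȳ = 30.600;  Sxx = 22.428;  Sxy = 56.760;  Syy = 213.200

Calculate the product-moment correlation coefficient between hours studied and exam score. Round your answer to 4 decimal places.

r = Sxy/√(Sxx·Syy) = 56.76/√(4781.6496) = 56.76/69.149473 = 0.820831

0.8208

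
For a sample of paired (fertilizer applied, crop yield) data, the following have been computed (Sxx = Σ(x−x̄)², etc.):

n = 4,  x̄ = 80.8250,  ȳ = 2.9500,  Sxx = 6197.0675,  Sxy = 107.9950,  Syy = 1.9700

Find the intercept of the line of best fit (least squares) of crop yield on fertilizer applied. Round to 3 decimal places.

b = Sxy/Sxx = 107.995/6197.0675 = 0.017427
a = ȳ − b·x̄ = 2.95 − 0.017427·80.825 = 1.541480

1.541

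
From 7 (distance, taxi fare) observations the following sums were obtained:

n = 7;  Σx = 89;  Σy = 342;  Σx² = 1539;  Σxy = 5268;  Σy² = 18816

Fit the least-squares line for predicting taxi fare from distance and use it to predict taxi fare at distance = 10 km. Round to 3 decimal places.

Sxx = Σx² − (Σx)²/n = 1539 − 1131.571429 = 407.428571
Sxy = Σxy − (Σx)(Σy)/n = 5268 − 4348.285714 = 919.714286
b = Sxy/Sxx = 919.714286/407.428571 = 2.257363
a = ȳ − b·x̄ = 48.857143 − 2.257363·12.714286 = 20.156381
ŷ(10) = a + b·10 = 20.156381 + 2.257363·10 = 42.730014

42.730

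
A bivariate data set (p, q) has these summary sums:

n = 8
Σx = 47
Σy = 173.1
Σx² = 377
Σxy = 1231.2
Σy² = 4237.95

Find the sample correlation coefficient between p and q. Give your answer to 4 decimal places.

0.9612

Sxx = Σx² − (Σx)²/n = 377 − 276.125 = 100.875
Sxy = Σxy − (Σx)(Σy)/n = 1231.2 − 1016.9625 = 214.2375
Syy = Σy² − (Σy)²/n = 4237.95 − 3745.45125 = 492.49875
r = Sxy/√(Sxx·Syy) = 214.2375/√(49680.811406) = 214.2375/222.891928 = 0.961172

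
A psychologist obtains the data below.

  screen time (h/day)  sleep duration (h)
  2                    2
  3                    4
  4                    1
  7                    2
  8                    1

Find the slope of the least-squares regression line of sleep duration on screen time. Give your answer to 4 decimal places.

n = 5, Σx = 24, Σy = 10, Σxy = 42, Σx² = 142
Sxx = Σx² − (Σx)²/n = 142 − 115.2 = 26.8
Sxy = Σxy − (Σx)(Σy)/n = 42 − 48 = -6
b = Sxy/Sxx = -6/26.8 = -0.223881

-0.2239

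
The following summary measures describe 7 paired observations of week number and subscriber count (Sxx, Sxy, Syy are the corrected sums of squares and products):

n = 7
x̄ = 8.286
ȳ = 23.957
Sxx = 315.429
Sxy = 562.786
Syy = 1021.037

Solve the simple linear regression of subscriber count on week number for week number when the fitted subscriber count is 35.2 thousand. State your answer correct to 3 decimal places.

b = Sxy/Sxx = 562.786/315.429 = 1.784192
a = ȳ − b·x̄ = 23.957 − 1.784192·8.286 = 9.173182
Set a + b·x = 35.2: x = (35.2 − 9.173182) / 1.784192 = 14.587451

14.587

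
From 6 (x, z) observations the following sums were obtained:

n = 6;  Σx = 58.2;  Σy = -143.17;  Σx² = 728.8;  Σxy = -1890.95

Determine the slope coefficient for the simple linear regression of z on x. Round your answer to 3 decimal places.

-3.057

Sxx = Σx² − (Σx)²/n = 728.8 − 564.54 = 164.26
Sxy = Σxy − (Σx)(Σy)/n = -1890.95 − (-1388.749) = -502.201
b = Sxy/Sxx = -502.201/164.26 = -3.057354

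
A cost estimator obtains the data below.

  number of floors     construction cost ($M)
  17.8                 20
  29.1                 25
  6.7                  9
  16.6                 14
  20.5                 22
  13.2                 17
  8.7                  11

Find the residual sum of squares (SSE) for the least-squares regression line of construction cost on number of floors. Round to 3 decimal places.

25.842

n = 7, Σx = 112.6, Σy = 118, Σxy = 2147.3, Σx² = 2154.28, Σy² = 2196
Sxx = Σx² − (Σx)²/n = 2154.28 − 1811.251429 = 343.028571
Sxy = Σxy − (Σx)(Σy)/n = 2147.3 − 1898.114286 = 249.185714
Syy = Σy² − (Σy)²/n = 2196 − 1989.142857 = 206.857143
b = Sxy/Sxx = 249.185714/343.028571 = 0.726428
SSE = Syy − b·Sxy = 206.857143 − 0.726428·249.185714 = 25.841550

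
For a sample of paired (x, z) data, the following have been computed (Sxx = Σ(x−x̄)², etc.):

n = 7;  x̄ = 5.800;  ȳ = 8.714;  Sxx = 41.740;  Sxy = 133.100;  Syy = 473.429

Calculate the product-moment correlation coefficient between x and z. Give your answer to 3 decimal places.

r = Sxy/√(Sxx·Syy) = 133.1/√(19760.92646) = 133.1/140.573562 = 0.946835

0.947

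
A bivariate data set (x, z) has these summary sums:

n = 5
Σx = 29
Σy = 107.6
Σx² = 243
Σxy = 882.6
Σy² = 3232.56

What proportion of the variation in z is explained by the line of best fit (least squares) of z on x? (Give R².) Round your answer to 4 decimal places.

Sxx = Σx² − (Σx)²/n = 243 − 168.2 = 74.8
Sxy = Σxy − (Σx)(Σy)/n = 882.6 − 624.08 = 258.52
Syy = Σy² − (Σy)²/n = 3232.56 − 2315.552 = 917.008
R² = Sxy²/(Sxx·Syy) = (258.52)²/(74.8·917.008) = 0.974347

0.9743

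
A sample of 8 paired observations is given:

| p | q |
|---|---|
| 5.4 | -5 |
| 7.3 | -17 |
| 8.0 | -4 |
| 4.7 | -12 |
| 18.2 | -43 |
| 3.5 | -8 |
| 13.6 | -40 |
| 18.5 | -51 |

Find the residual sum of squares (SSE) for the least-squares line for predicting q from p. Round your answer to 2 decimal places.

300.46

n = 8, Σx = 79.2, Σy = -180, Σxy = -2537.6, Σx² = 1039.24, Σy² = 6588
Sxx = Σx² − (Σx)²/n = 1039.24 − 784.08 = 255.16
Sxy = Σxy − (Σx)(Σy)/n = -2537.6 − (-1782) = -755.6
Syy = Σy² − (Σy)²/n = 6588 − 4050 = 2538
b = Sxy/Sxx = -755.6/255.16 = -2.961279
SSE = Syy − b·Sxy = 2538 − (-2.961279)·(-755.6) = 300.457438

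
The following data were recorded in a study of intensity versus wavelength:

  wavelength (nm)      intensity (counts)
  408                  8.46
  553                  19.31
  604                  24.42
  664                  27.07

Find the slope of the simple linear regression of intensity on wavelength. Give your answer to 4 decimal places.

0.0749

n = 4, Σx = 2229, Σy = 79.26, Σxy = 46854.27, Σx² = 1277985
Sxx = Σx² − (Σx)²/n = 1277985 − 1242110.25 = 35874.75
Sxy = Σxy − (Σx)(Σy)/n = 46854.27 − 44167.635 = 2686.635
b = Sxy/Sxx = 2686.635/35874.75 = 0.074889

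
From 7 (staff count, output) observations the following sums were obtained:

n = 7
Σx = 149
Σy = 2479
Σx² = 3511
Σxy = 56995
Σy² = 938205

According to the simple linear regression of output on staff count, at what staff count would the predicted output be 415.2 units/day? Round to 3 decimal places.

Sxx = Σx² − (Σx)²/n = 3511 − 3171.571429 = 339.428571
Sxy = Σxy − (Σx)(Σy)/n = 56995 − 52767.285714 = 4227.714286
b = Sxy/Sxx = 4227.714286/339.428571 = 12.455387
a = ȳ − b·x̄ = 354.142857 − 12.455387·21.285714 = 89.021044
Set a + b·x = 415.2: x = (415.2 − 89.021044) / 12.455387 = 26.187781

26.188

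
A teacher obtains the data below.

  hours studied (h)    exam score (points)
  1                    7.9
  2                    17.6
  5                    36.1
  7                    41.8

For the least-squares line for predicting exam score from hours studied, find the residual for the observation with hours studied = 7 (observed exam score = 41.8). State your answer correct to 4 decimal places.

n = 4, Σx = 15, Σy = 103.4, Σxy = 516.2, Σx² = 79
Sxx = Σx² − (Σx)²/n = 79 − 56.25 = 22.75
Sxy = Σxy − (Σx)(Σy)/n = 516.2 − 387.75 = 128.45
b = Sxy/Sxx = 128.45/22.75 = 5.646154
a = ȳ − b·x̄ = 25.85 − 5.646154·3.75 = 4.676923
ŷ(7) = 4.676923 + 5.646154·7 = 44.2
residual = y − ŷ = 41.8 − 44.2 = -2.4

-2.4000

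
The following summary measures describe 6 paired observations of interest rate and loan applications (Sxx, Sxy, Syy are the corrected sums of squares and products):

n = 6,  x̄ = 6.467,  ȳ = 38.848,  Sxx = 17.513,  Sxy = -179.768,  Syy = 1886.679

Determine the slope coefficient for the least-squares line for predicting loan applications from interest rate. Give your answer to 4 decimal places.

-10.2648

b = Sxy/Sxx = -179.768/17.513 = -10.264832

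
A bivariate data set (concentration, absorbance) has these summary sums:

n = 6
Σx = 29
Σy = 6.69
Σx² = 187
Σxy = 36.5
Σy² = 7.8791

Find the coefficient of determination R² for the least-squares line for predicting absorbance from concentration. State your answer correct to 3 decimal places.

Sxx = Σx² − (Σx)²/n = 187 − 140.166667 = 46.833333
Sxy = Σxy − (Σx)(Σy)/n = 36.5 − 32.335 = 4.165
Syy = Σy² − (Σy)²/n = 7.8791 − 7.45935 = 0.41975
R² = Sxy²/(Sxx·Syy) = (4.165)²/(46.833333·0.41975) = 0.882438

0.882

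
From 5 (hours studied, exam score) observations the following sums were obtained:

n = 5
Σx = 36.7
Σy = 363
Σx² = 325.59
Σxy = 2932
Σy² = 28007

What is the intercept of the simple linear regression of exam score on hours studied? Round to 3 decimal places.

37.660

Sxx = Σx² − (Σx)²/n = 325.59 − 269.378 = 56.212
Sxy = Σxy − (Σx)(Σy)/n = 2932 − 2664.42 = 267.58
b = Sxy/Sxx = 267.58/56.212 = 4.760194
a = ȳ − b·x̄ = 72.6 − 4.760194·7.34 = 37.660179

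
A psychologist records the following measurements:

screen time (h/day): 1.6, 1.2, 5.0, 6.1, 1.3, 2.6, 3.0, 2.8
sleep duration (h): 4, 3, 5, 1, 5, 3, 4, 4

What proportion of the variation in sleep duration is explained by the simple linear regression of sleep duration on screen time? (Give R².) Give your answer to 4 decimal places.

n = 8, Σx = 23.6, Σy = 29, Σxy = 78.6, Σx² = 91.5, Σy² = 117
Sxx = Σx² − (Σx)²/n = 91.5 − 69.62 = 21.88
Sxy = Σxy − (Σx)(Σy)/n = 78.6 − 85.55 = -6.95
Syy = Σy² − (Σy)²/n = 117 − 105.125 = 11.875
R² = Sxy²/(Sxx·Syy) = (-6.95)²/(21.88·11.875) = 0.185904

0.1859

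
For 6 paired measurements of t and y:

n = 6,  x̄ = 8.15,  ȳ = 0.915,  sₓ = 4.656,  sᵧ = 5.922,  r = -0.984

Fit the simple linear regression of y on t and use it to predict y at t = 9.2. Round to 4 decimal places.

b = r · sᵧ/sₓ = -0.984 · 5.922/4.656 = -1.251557
a = ȳ − b·x̄ = 0.915 − (-1.251557)·8.15 = 11.115187
ŷ(9.2) = a + b·9.2 = 11.115187 + (-1.251557)·9.2 = -0.399135

-0.3991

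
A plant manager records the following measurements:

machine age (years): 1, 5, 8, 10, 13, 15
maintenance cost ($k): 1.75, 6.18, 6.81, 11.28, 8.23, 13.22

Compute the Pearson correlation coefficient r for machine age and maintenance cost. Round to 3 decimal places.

0.898

n = 6, Σx = 52, Σy = 47.47, Σxy = 505.22, Σx² = 584, Σy² = 457.3707
Sxx = Σx² − (Σx)²/n = 584 − 450.666667 = 133.333333
Sxy = Σxy − (Σx)(Σy)/n = 505.22 − 411.406667 = 93.813333
Syy = Σy² − (Σy)²/n = 457.3707 − 375.566817 = 81.803883
r = Sxy/√(Sxx·Syy) = 93.813333/√(10907.184444) = 93.813333/104.437467 = 0.898273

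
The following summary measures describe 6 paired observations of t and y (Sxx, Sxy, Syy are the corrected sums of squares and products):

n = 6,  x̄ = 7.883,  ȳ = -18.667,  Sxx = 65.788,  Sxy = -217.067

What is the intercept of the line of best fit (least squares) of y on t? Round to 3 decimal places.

b = Sxy/Sxx = -217.067/65.788 = -3.299492
a = ȳ − b·x̄ = -18.667 − (-3.299492)·7.883 = 7.342898

7.343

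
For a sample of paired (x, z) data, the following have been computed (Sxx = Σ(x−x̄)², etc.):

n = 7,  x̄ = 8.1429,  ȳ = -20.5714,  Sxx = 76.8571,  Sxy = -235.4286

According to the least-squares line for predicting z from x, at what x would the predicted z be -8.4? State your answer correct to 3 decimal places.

4.169

b = Sxy/Sxx = -235.4286/76.8571 = -3.063199
a = ȳ − b·x̄ = -20.5714 − (-3.063199)·8.1429 = 4.371924
Set a + b·x = -8.4: x = (-8.4 − 4.371924) / (-3.063199) = 4.169472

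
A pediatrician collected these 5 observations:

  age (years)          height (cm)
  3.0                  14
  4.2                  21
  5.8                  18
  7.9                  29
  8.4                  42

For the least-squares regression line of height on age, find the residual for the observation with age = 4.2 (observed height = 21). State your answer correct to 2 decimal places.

n = 5, Σx = 29.3, Σy = 124, Σxy = 816.5, Σx² = 193.25
Sxx = Σx² − (Σx)²/n = 193.25 − 171.698 = 21.552
Sxy = Σxy − (Σx)(Σy)/n = 816.5 − 726.64 = 89.86
b = Sxy/Sxx = 89.86/21.552 = 4.169451
a = ȳ − b·x̄ = 24.8 − 4.169451·5.86 = 0.367019
ŷ(4.2) = 0.367019 + 4.169451·4.2 = 17.878712
residual = y − ŷ = 21 − 17.878712 = 3.121288

3.12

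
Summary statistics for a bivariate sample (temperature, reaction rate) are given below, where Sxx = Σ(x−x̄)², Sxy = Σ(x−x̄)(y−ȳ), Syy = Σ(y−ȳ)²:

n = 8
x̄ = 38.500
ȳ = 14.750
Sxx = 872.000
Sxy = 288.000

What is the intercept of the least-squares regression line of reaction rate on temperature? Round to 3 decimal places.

b = Sxy/Sxx = 288/872 = 0.330275
a = ȳ − b·x̄ = 14.75 − 0.330275·38.5 = 2.034404

2.034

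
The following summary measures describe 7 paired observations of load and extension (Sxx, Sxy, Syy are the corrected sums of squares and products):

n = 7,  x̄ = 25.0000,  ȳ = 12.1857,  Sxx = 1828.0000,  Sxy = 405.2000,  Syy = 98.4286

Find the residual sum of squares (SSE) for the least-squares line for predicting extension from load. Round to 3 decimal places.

8.611

b = Sxy/Sxx = 405.2/1828 = 0.221663
SSE = Syy − b·Sxy = 98.4286 − 0.221663·405.2 = 8.610744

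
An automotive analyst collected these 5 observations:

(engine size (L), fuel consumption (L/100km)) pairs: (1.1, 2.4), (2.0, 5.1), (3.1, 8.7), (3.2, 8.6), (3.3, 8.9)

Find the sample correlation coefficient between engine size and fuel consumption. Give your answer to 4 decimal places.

n = 5, Σx = 12.7, Σy = 33.7, Σxy = 96.7, Σx² = 35.95, Σy² = 260.63
Sxx = Σx² − (Σx)²/n = 35.95 − 32.258 = 3.692
Sxy = Σxy − (Σx)(Σy)/n = 96.7 − 85.598 = 11.102
Syy = Σy² − (Σy)²/n = 260.63 − 227.138 = 33.492
r = Sxy/√(Sxx·Syy) = 11.102/√(123.652464) = 11.102/11.119913 = 0.998389

0.9984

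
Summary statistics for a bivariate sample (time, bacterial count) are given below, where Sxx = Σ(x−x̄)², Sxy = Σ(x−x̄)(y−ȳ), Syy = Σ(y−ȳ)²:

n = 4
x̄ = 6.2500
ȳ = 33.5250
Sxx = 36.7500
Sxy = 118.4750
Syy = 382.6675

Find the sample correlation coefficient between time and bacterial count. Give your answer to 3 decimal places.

0.999

r = Sxy/√(Sxx·Syy) = 118.475/√(14063.030625) = 118.475/118.587650 = 0.999050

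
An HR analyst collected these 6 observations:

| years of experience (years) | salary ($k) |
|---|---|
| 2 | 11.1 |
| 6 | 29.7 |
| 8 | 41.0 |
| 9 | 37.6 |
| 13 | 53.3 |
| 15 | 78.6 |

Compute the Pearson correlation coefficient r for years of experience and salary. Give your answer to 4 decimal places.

0.9678

n = 6, Σx = 53, Σy = 251.3, Σxy = 2738.7, Σx² = 579, Σy² = 13118.91
Sxx = Σx² − (Σx)²/n = 579 − 468.166667 = 110.833333
Sxy = Σxy − (Σx)(Σy)/n = 2738.7 − 2219.816667 = 518.883333
Syy = Σy² − (Σy)²/n = 13118.91 − 10525.281667 = 2593.628333
r = Sxy/√(Sxx·Syy) = 518.883333/√(287460.473611) = 518.883333/536.153405 = 0.967789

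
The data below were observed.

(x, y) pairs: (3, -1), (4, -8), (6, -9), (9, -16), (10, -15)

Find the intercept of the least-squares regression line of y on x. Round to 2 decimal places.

n = 5, Σx = 32, Σy = -49, Σxy = -383, Σx² = 242
Sxx = Σx² − (Σx)²/n = 242 − 204.8 = 37.2
Sxy = Σxy − (Σx)(Σy)/n = -383 − (-313.6) = -69.4
b = Sxy/Sxx = -69.4/37.2 = -1.865591
a = ȳ − b·x̄ = -9.8 − (-1.865591)·6.4 = 2.139785

2.14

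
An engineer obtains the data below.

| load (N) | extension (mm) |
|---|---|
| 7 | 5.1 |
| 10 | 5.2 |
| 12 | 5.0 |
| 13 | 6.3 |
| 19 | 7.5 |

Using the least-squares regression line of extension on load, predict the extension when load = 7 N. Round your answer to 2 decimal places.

n = 5, Σx = 61, Σy = 29.1, Σxy = 372.1, Σx² = 823
Sxx = Σx² − (Σx)²/n = 823 − 744.2 = 78.8
Sxy = Σxy − (Σx)(Σy)/n = 372.1 − 355.02 = 17.08
b = Sxy/Sxx = 17.08/78.8 = 0.216751
a = ȳ − b·x̄ = 5.82 − 0.216751·12.2 = 3.175635
ŷ(7) = a + b·7 = 3.175635 + 0.216751·7 = 4.692893

4.69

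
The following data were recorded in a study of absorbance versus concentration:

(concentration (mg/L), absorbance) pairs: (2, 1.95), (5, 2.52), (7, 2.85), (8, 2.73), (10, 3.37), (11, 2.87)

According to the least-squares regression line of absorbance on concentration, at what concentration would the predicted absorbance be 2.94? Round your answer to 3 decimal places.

8.977

n = 6, Σx = 43, Σy = 16.29, Σxy = 123.56, Σx² = 363
Sxx = Σx² − (Σx)²/n = 363 − 308.166667 = 54.833333
Sxy = Σxy − (Σx)(Σy)/n = 123.56 − 116.745 = 6.815
b = Sxy/Sxx = 6.815/54.833333 = 0.124286
a = ȳ − b·x̄ = 2.715 − 0.124286·7.166667 = 1.824286
Set a + b·x = 2.94: x = (2.94 − 1.824286) / 0.124286 = 8.977011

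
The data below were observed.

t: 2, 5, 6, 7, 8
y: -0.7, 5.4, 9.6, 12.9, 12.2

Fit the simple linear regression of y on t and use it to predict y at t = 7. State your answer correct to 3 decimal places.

n = 5, Σx = 28, Σy = 39.4, Σxy = 271.1, Σx² = 178
Sxx = Σx² − (Σx)²/n = 178 − 156.8 = 21.2
Sxy = Σxy − (Σx)(Σy)/n = 271.1 − 220.64 = 50.46
b = Sxy/Sxx = 50.46/21.2 = 2.380189
a = ȳ − b·x̄ = 7.88 − 2.380189·5.6 = -5.449057
ŷ(7) = a + b·7 = -5.449057 + 2.380189·7 = 11.212264

11.212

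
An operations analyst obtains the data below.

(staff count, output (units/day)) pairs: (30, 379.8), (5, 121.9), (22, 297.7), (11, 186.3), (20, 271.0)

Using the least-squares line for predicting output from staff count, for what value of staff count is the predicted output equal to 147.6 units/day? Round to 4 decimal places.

n = 5, Σx = 88, Σy = 1256.7, Σxy = 26022.2, Σx² = 1930
Sxx = Σx² − (Σx)²/n = 1930 − 1548.8 = 381.2
Sxy = Σxy − (Σx)(Σy)/n = 26022.2 − 22117.92 = 3904.28
b = Sxy/Sxx = 3904.28/381.2 = 10.242078
a = ȳ − b·x̄ = 251.34 − 10.242078·17.6 = 71.079433
Set a + b·x = 147.6: x = (147.6 − 71.079433) / 10.242078 = 7.471196

7.4712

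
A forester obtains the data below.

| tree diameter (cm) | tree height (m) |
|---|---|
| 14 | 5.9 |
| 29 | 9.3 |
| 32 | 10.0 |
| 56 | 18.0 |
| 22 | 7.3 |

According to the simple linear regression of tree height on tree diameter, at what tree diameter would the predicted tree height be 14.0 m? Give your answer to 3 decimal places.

43.783

n = 5, Σx = 153, Σy = 50.5, Σxy = 1840.9, Σx² = 5681
Sxx = Σx² − (Σx)²/n = 5681 − 4681.8 = 999.2
Sxy = Σxy − (Σx)(Σy)/n = 1840.9 − 1545.3 = 295.6
b = Sxy/Sxx = 295.6/999.2 = 0.295837
a = ȳ − b·x̄ = 10.1 − 0.295837·30.6 = 1.047398
Set a + b·x = 14.0: x = (14.0 − 1.047398) / 0.295837 = 43.782950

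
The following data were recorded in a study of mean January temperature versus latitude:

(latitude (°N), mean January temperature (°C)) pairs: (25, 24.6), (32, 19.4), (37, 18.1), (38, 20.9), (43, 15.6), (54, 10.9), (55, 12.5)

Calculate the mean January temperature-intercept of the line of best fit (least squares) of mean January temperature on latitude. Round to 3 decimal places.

34.281

n = 7, Σx = 284, Σy = 122, Σxy = 4646.6, Σx² = 12252
Sxx = Σx² − (Σx)²/n = 12252 − 11522.285714 = 729.714286
Sxy = Σxy − (Σx)(Σy)/n = 4646.6 − 4949.714286 = -303.114286
b = Sxy/Sxx = -303.114286/729.714286 = -0.415388
a = ȳ − b·x̄ = 17.428571 − (-0.415388)·40.571429 = 34.281441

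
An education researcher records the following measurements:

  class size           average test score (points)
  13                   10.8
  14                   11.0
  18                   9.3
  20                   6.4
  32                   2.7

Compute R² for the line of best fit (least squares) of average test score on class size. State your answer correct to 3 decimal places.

n = 5, Σx = 97, Σy = 40.2, Σxy = 676.2, Σx² = 2113, Σy² = 372.38
Sxx = Σx² − (Σx)²/n = 2113 − 1881.8 = 231.2
Sxy = Σxy − (Σx)(Σy)/n = 676.2 − 779.88 = -103.68
Syy = Σy² − (Σy)²/n = 372.38 − 323.208 = 49.172
R² = Sxy²/(Sxx·Syy) = (-103.68)²/(231.2·49.172) = 0.945550

0.946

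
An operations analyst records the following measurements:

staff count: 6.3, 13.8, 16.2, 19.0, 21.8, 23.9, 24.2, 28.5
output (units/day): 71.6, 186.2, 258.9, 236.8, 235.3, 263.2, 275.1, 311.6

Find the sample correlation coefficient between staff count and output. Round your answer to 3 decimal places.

n = 8, Σx = 153.7, Σy = 1838.7, Σxy = 38672.06, Σx² = 3297.91, Σy² = 460315.35
Sxx = Σx² − (Σx)²/n = 3297.91 − 2952.96125 = 344.94875
Sxy = Σxy − (Σx)(Σy)/n = 38672.06 − 35326.02375 = 3346.03625
Syy = Σy² − (Σy)²/n = 460315.35 − 422602.21125 = 37713.13875
r = Sxy/√(Sxx·Syy) = 3346.03625/√(13009100.070389) = 3346.03625/3606.813007 = 0.927699

0.928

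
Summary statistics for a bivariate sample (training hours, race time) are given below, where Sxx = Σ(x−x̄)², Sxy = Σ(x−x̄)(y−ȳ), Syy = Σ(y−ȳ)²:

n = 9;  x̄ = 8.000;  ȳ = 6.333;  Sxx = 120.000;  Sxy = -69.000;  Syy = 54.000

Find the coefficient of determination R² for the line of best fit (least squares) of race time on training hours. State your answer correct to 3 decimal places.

R² = Sxy²/(Sxx·Syy) = (-69)²/(120·54) = 0.734722

0.735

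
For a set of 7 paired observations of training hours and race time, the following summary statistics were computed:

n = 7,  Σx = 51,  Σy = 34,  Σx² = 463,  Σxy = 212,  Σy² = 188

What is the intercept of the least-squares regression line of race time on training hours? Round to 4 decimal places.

7.7031

Sxx = Σx² − (Σx)²/n = 463 − 371.571429 = 91.428571
Sxy = Σxy − (Σx)(Σy)/n = 212 − 247.714286 = -35.714286
b = Sxy/Sxx = -35.714286/91.428571 = -0.390625
a = ȳ − b·x̄ = 4.857143 − (-0.390625)·7.285714 = 7.703125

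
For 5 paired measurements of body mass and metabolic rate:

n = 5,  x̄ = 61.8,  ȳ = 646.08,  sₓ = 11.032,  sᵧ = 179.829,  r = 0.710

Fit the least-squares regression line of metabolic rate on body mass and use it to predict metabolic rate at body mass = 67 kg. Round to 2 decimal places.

706.26

b = r · sᵧ/sₓ = 0.71 · 179.829/11.032 = 11.573476
a = ȳ − b·x̄ = 646.08 − 11.573476·61.8 = -69.160832
ŷ(67) = a + b·67 = -69.160832 + 11.573476·67 = 706.262077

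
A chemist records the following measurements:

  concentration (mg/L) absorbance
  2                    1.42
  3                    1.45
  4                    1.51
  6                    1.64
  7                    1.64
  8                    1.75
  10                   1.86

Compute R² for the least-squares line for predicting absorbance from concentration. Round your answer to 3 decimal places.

0.983

n = 7, Σx = 40, Σy = 11.27, Σxy = 67.15, Σx² = 278, Σy² = 18.3003
Sxx = Σx² − (Σx)²/n = 278 − 228.571429 = 49.428571
Sxy = Σxy − (Σx)(Σy)/n = 67.15 − 64.4 = 2.75
Syy = Σy² − (Σy)²/n = 18.3003 − 18.1447 = 0.1556
R² = Sxy²/(Sxx·Syy) = (2.75)²/(49.428571·0.1556) = 0.983281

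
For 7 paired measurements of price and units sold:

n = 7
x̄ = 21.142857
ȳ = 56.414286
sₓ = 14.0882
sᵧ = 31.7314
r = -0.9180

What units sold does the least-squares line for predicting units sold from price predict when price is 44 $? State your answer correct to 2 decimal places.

b = r · sᵧ/sₓ = -0.918 · 31.7314/14.0882 = -2.067647
a = ȳ − b·x̄ = 56.414286 − (-2.067647)·21.142857 = 100.130252
ŷ(44) = a + b·44 = 100.130252 + (-2.067647)·44 = 9.153782

9.15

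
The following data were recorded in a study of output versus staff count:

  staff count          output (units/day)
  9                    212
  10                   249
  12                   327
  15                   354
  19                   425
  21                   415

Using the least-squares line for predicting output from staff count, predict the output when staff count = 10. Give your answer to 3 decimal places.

n = 6, Σx = 86, Σy = 1982, Σxy = 30422, Σx² = 1352
Sxx = Σx² − (Σx)²/n = 1352 − 1232.666667 = 119.333333
Sxy = Σxy − (Σx)(Σy)/n = 30422 − 28408.666667 = 2013.333333
b = Sxy/Sxx = 2013.333333/119.333333 = 16.871508
a = ȳ − b·x̄ = 330.333333 − 16.871508·14.333333 = 88.508380
ŷ(10) = a + b·10 = 88.508380 + 16.871508·10 = 257.223464

257.223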